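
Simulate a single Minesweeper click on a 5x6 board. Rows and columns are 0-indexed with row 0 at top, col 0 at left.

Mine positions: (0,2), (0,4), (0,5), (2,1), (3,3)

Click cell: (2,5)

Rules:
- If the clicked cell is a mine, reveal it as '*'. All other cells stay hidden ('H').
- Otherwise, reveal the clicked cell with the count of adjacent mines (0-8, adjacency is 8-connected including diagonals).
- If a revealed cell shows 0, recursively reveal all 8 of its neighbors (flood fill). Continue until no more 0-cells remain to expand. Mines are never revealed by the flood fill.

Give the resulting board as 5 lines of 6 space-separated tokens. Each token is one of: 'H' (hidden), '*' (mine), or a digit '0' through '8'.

H H H H H H
H H H H 2 2
H H H H 1 0
H H H H 1 0
H H H H 1 0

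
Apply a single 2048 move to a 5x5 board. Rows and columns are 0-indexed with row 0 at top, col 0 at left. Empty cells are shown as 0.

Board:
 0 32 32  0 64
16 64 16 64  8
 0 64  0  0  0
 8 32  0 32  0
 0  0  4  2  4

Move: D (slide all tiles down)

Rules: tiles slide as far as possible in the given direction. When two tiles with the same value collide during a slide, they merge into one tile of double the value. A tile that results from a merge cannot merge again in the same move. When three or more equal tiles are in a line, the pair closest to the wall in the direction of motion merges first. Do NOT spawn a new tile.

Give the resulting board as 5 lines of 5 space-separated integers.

Answer:   0   0   0   0   0
  0   0   0   0   0
  0  32  32  64  64
 16 128  16  32   8
  8  32   4   2   4

Derivation:
Slide down:
col 0: [0, 16, 0, 8, 0] -> [0, 0, 0, 16, 8]
col 1: [32, 64, 64, 32, 0] -> [0, 0, 32, 128, 32]
col 2: [32, 16, 0, 0, 4] -> [0, 0, 32, 16, 4]
col 3: [0, 64, 0, 32, 2] -> [0, 0, 64, 32, 2]
col 4: [64, 8, 0, 0, 4] -> [0, 0, 64, 8, 4]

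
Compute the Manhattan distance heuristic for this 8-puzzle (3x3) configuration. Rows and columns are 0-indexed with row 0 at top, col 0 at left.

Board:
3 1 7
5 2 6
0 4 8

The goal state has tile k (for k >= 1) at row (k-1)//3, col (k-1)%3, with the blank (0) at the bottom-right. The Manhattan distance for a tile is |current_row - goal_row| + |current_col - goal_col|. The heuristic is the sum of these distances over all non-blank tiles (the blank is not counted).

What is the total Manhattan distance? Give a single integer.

Tile 3: at (0,0), goal (0,2), distance |0-0|+|0-2| = 2
Tile 1: at (0,1), goal (0,0), distance |0-0|+|1-0| = 1
Tile 7: at (0,2), goal (2,0), distance |0-2|+|2-0| = 4
Tile 5: at (1,0), goal (1,1), distance |1-1|+|0-1| = 1
Tile 2: at (1,1), goal (0,1), distance |1-0|+|1-1| = 1
Tile 6: at (1,2), goal (1,2), distance |1-1|+|2-2| = 0
Tile 4: at (2,1), goal (1,0), distance |2-1|+|1-0| = 2
Tile 8: at (2,2), goal (2,1), distance |2-2|+|2-1| = 1
Sum: 2 + 1 + 4 + 1 + 1 + 0 + 2 + 1 = 12

Answer: 12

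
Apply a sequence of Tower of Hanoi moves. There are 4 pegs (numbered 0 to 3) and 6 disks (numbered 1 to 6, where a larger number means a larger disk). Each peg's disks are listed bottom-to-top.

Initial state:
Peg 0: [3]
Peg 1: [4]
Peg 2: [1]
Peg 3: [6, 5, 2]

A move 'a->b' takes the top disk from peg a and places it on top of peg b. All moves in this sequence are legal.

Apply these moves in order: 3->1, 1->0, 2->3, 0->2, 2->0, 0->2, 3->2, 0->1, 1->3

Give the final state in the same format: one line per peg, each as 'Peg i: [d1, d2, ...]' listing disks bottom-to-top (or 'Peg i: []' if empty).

Answer: Peg 0: []
Peg 1: [4]
Peg 2: [2, 1]
Peg 3: [6, 5, 3]

Derivation:
After move 1 (3->1):
Peg 0: [3]
Peg 1: [4, 2]
Peg 2: [1]
Peg 3: [6, 5]

After move 2 (1->0):
Peg 0: [3, 2]
Peg 1: [4]
Peg 2: [1]
Peg 3: [6, 5]

After move 3 (2->3):
Peg 0: [3, 2]
Peg 1: [4]
Peg 2: []
Peg 3: [6, 5, 1]

After move 4 (0->2):
Peg 0: [3]
Peg 1: [4]
Peg 2: [2]
Peg 3: [6, 5, 1]

After move 5 (2->0):
Peg 0: [3, 2]
Peg 1: [4]
Peg 2: []
Peg 3: [6, 5, 1]

After move 6 (0->2):
Peg 0: [3]
Peg 1: [4]
Peg 2: [2]
Peg 3: [6, 5, 1]

After move 7 (3->2):
Peg 0: [3]
Peg 1: [4]
Peg 2: [2, 1]
Peg 3: [6, 5]

After move 8 (0->1):
Peg 0: []
Peg 1: [4, 3]
Peg 2: [2, 1]
Peg 3: [6, 5]

After move 9 (1->3):
Peg 0: []
Peg 1: [4]
Peg 2: [2, 1]
Peg 3: [6, 5, 3]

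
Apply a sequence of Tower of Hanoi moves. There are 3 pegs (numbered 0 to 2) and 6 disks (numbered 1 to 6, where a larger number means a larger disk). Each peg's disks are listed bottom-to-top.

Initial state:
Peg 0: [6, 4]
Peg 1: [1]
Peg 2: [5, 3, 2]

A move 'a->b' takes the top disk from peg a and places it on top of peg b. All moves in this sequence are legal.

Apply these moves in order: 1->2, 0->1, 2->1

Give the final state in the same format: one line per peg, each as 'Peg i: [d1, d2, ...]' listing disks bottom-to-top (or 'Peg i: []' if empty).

Answer: Peg 0: [6]
Peg 1: [4, 1]
Peg 2: [5, 3, 2]

Derivation:
After move 1 (1->2):
Peg 0: [6, 4]
Peg 1: []
Peg 2: [5, 3, 2, 1]

After move 2 (0->1):
Peg 0: [6]
Peg 1: [4]
Peg 2: [5, 3, 2, 1]

After move 3 (2->1):
Peg 0: [6]
Peg 1: [4, 1]
Peg 2: [5, 3, 2]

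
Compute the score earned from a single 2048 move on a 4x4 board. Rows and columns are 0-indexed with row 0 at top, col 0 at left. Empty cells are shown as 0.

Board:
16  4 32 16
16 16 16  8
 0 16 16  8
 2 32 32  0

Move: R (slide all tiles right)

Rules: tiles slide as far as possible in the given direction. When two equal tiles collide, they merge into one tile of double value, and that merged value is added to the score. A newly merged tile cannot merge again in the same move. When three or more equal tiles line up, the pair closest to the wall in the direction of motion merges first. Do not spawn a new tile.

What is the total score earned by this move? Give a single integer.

Answer: 128

Derivation:
Slide right:
row 0: [16, 4, 32, 16] -> [16, 4, 32, 16]  score +0 (running 0)
row 1: [16, 16, 16, 8] -> [0, 16, 32, 8]  score +32 (running 32)
row 2: [0, 16, 16, 8] -> [0, 0, 32, 8]  score +32 (running 64)
row 3: [2, 32, 32, 0] -> [0, 0, 2, 64]  score +64 (running 128)
Board after move:
16  4 32 16
 0 16 32  8
 0  0 32  8
 0  0  2 64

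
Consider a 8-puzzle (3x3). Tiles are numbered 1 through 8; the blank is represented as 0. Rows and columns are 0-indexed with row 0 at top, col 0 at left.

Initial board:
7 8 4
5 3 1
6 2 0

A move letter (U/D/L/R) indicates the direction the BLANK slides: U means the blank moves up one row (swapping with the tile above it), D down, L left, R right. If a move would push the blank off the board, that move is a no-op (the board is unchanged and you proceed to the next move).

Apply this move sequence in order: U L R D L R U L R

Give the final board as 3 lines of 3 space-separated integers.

Answer: 7 8 4
5 3 0
6 2 1

Derivation:
After move 1 (U):
7 8 4
5 3 0
6 2 1

After move 2 (L):
7 8 4
5 0 3
6 2 1

After move 3 (R):
7 8 4
5 3 0
6 2 1

After move 4 (D):
7 8 4
5 3 1
6 2 0

After move 5 (L):
7 8 4
5 3 1
6 0 2

After move 6 (R):
7 8 4
5 3 1
6 2 0

After move 7 (U):
7 8 4
5 3 0
6 2 1

After move 8 (L):
7 8 4
5 0 3
6 2 1

After move 9 (R):
7 8 4
5 3 0
6 2 1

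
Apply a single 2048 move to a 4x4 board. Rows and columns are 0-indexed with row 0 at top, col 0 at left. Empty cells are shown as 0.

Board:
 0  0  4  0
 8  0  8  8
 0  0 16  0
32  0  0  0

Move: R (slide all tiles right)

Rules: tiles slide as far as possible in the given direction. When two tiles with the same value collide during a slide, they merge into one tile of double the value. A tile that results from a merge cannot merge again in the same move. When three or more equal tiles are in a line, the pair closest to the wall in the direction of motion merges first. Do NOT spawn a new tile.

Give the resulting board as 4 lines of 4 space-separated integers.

Answer:  0  0  0  4
 0  0  8 16
 0  0  0 16
 0  0  0 32

Derivation:
Slide right:
row 0: [0, 0, 4, 0] -> [0, 0, 0, 4]
row 1: [8, 0, 8, 8] -> [0, 0, 8, 16]
row 2: [0, 0, 16, 0] -> [0, 0, 0, 16]
row 3: [32, 0, 0, 0] -> [0, 0, 0, 32]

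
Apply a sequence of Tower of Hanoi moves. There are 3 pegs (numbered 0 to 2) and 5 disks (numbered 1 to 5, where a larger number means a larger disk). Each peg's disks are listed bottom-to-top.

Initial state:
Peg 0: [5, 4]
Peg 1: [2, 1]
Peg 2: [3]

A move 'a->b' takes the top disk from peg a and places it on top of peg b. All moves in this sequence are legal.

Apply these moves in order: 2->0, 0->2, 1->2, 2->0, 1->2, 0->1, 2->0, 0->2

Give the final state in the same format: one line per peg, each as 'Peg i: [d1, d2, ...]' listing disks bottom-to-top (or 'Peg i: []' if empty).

After move 1 (2->0):
Peg 0: [5, 4, 3]
Peg 1: [2, 1]
Peg 2: []

After move 2 (0->2):
Peg 0: [5, 4]
Peg 1: [2, 1]
Peg 2: [3]

After move 3 (1->2):
Peg 0: [5, 4]
Peg 1: [2]
Peg 2: [3, 1]

After move 4 (2->0):
Peg 0: [5, 4, 1]
Peg 1: [2]
Peg 2: [3]

After move 5 (1->2):
Peg 0: [5, 4, 1]
Peg 1: []
Peg 2: [3, 2]

After move 6 (0->1):
Peg 0: [5, 4]
Peg 1: [1]
Peg 2: [3, 2]

After move 7 (2->0):
Peg 0: [5, 4, 2]
Peg 1: [1]
Peg 2: [3]

After move 8 (0->2):
Peg 0: [5, 4]
Peg 1: [1]
Peg 2: [3, 2]

Answer: Peg 0: [5, 4]
Peg 1: [1]
Peg 2: [3, 2]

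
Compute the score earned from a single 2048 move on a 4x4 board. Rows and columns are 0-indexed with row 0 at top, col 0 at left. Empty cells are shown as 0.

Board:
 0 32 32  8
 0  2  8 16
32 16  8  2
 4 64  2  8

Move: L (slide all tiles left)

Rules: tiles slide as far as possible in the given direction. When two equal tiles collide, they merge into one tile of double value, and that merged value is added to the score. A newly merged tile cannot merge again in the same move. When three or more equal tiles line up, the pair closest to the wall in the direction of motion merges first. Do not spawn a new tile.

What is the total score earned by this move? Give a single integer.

Slide left:
row 0: [0, 32, 32, 8] -> [64, 8, 0, 0]  score +64 (running 64)
row 1: [0, 2, 8, 16] -> [2, 8, 16, 0]  score +0 (running 64)
row 2: [32, 16, 8, 2] -> [32, 16, 8, 2]  score +0 (running 64)
row 3: [4, 64, 2, 8] -> [4, 64, 2, 8]  score +0 (running 64)
Board after move:
64  8  0  0
 2  8 16  0
32 16  8  2
 4 64  2  8

Answer: 64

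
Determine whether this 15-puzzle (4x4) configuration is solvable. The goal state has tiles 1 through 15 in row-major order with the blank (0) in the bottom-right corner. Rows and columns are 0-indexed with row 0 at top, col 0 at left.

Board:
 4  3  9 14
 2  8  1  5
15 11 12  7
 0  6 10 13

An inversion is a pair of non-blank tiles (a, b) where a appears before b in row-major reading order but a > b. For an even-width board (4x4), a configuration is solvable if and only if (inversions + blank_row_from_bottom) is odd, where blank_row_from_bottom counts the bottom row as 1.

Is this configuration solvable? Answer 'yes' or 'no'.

Inversions: 39
Blank is in row 3 (0-indexed from top), which is row 1 counting from the bottom (bottom = 1).
39 + 1 = 40, which is even, so the puzzle is not solvable.

Answer: no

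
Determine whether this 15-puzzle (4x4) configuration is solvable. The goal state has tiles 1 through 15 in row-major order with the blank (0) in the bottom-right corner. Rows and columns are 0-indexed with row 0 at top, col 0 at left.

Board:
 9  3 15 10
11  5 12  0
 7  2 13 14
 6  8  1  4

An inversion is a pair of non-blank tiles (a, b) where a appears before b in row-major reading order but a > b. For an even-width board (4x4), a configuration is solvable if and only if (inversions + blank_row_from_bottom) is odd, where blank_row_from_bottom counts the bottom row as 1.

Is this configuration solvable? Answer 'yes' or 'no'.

Inversions: 62
Blank is in row 1 (0-indexed from top), which is row 3 counting from the bottom (bottom = 1).
62 + 3 = 65, which is odd, so the puzzle is solvable.

Answer: yes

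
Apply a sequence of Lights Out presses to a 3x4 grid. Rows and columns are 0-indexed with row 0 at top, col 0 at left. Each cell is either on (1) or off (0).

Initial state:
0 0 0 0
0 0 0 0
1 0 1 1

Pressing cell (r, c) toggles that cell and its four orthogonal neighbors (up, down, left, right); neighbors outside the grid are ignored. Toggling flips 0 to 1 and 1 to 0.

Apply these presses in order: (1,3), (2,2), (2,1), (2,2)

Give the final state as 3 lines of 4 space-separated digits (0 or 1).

After press 1 at (1,3):
0 0 0 1
0 0 1 1
1 0 1 0

After press 2 at (2,2):
0 0 0 1
0 0 0 1
1 1 0 1

After press 3 at (2,1):
0 0 0 1
0 1 0 1
0 0 1 1

After press 4 at (2,2):
0 0 0 1
0 1 1 1
0 1 0 0

Answer: 0 0 0 1
0 1 1 1
0 1 0 0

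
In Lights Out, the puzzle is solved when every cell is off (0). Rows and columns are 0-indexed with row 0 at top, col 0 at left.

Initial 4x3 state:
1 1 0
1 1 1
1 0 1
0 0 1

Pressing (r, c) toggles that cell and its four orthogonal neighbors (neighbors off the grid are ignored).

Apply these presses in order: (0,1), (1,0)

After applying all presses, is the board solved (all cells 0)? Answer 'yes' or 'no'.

After press 1 at (0,1):
0 0 1
1 0 1
1 0 1
0 0 1

After press 2 at (1,0):
1 0 1
0 1 1
0 0 1
0 0 1

Lights still on: 6

Answer: no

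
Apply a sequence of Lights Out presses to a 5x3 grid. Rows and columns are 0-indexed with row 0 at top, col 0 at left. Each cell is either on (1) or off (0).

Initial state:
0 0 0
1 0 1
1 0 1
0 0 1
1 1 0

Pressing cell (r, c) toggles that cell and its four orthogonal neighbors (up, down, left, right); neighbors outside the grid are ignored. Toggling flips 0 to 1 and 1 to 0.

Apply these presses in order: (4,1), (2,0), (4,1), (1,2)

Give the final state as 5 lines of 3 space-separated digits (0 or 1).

Answer: 0 0 1
0 1 0
0 1 0
1 0 1
1 1 0

Derivation:
After press 1 at (4,1):
0 0 0
1 0 1
1 0 1
0 1 1
0 0 1

After press 2 at (2,0):
0 0 0
0 0 1
0 1 1
1 1 1
0 0 1

After press 3 at (4,1):
0 0 0
0 0 1
0 1 1
1 0 1
1 1 0

After press 4 at (1,2):
0 0 1
0 1 0
0 1 0
1 0 1
1 1 0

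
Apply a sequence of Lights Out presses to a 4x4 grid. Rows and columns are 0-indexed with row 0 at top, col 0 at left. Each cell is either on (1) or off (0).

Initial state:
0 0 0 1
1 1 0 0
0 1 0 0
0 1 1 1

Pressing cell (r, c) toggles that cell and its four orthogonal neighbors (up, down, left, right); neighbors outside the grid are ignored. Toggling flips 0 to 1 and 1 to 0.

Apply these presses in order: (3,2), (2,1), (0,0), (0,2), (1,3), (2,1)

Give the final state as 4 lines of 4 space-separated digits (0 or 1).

Answer: 1 0 1 1
0 1 0 1
0 1 1 1
0 0 0 0

Derivation:
After press 1 at (3,2):
0 0 0 1
1 1 0 0
0 1 1 0
0 0 0 0

After press 2 at (2,1):
0 0 0 1
1 0 0 0
1 0 0 0
0 1 0 0

After press 3 at (0,0):
1 1 0 1
0 0 0 0
1 0 0 0
0 1 0 0

After press 4 at (0,2):
1 0 1 0
0 0 1 0
1 0 0 0
0 1 0 0

After press 5 at (1,3):
1 0 1 1
0 0 0 1
1 0 0 1
0 1 0 0

After press 6 at (2,1):
1 0 1 1
0 1 0 1
0 1 1 1
0 0 0 0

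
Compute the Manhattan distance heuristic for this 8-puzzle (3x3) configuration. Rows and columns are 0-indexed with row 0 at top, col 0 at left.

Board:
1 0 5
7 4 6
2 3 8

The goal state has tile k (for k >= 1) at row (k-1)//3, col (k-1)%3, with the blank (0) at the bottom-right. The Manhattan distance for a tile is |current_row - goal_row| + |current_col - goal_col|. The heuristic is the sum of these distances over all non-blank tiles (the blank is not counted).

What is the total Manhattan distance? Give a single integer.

Tile 1: (0,0)->(0,0) = 0
Tile 5: (0,2)->(1,1) = 2
Tile 7: (1,0)->(2,0) = 1
Tile 4: (1,1)->(1,0) = 1
Tile 6: (1,2)->(1,2) = 0
Tile 2: (2,0)->(0,1) = 3
Tile 3: (2,1)->(0,2) = 3
Tile 8: (2,2)->(2,1) = 1
Sum: 0 + 2 + 1 + 1 + 0 + 3 + 3 + 1 = 11

Answer: 11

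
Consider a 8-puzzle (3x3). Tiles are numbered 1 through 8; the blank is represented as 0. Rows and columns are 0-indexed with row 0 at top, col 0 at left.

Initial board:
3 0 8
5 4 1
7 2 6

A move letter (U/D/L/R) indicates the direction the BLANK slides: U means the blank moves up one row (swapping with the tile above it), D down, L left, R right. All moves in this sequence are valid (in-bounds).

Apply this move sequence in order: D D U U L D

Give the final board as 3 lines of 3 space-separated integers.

After move 1 (D):
3 4 8
5 0 1
7 2 6

After move 2 (D):
3 4 8
5 2 1
7 0 6

After move 3 (U):
3 4 8
5 0 1
7 2 6

After move 4 (U):
3 0 8
5 4 1
7 2 6

After move 5 (L):
0 3 8
5 4 1
7 2 6

After move 6 (D):
5 3 8
0 4 1
7 2 6

Answer: 5 3 8
0 4 1
7 2 6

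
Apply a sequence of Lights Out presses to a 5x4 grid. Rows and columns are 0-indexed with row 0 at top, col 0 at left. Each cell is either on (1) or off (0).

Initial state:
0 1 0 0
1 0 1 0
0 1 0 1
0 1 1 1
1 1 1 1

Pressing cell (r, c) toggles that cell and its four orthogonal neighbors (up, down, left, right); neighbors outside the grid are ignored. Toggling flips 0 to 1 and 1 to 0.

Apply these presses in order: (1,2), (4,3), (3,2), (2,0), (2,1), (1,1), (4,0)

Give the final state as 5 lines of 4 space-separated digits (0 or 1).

Answer: 0 0 1 0
1 1 1 1
0 0 1 1
0 1 0 1
0 0 1 0

Derivation:
After press 1 at (1,2):
0 1 1 0
1 1 0 1
0 1 1 1
0 1 1 1
1 1 1 1

After press 2 at (4,3):
0 1 1 0
1 1 0 1
0 1 1 1
0 1 1 0
1 1 0 0

After press 3 at (3,2):
0 1 1 0
1 1 0 1
0 1 0 1
0 0 0 1
1 1 1 0

After press 4 at (2,0):
0 1 1 0
0 1 0 1
1 0 0 1
1 0 0 1
1 1 1 0

After press 5 at (2,1):
0 1 1 0
0 0 0 1
0 1 1 1
1 1 0 1
1 1 1 0

After press 6 at (1,1):
0 0 1 0
1 1 1 1
0 0 1 1
1 1 0 1
1 1 1 0

After press 7 at (4,0):
0 0 1 0
1 1 1 1
0 0 1 1
0 1 0 1
0 0 1 0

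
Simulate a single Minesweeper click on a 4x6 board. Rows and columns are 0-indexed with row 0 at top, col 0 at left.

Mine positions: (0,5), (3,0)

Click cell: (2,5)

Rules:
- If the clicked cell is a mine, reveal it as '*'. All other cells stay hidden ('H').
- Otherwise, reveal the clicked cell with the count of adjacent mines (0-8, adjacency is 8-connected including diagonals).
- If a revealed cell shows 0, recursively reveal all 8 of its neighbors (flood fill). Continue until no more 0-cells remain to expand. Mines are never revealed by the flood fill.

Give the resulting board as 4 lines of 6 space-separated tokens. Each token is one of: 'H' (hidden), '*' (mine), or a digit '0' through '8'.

0 0 0 0 1 H
0 0 0 0 1 1
1 1 0 0 0 0
H 1 0 0 0 0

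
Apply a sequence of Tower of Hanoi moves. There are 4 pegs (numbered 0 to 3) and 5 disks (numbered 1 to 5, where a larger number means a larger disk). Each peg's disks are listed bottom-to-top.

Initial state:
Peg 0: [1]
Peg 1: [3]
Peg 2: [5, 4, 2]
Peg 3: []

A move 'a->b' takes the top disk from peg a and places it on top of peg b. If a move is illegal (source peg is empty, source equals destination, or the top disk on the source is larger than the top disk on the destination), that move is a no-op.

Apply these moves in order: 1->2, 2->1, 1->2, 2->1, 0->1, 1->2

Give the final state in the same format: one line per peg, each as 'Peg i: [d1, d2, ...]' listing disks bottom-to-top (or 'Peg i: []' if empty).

Answer: Peg 0: []
Peg 1: [3, 2]
Peg 2: [5, 4, 1]
Peg 3: []

Derivation:
After move 1 (1->2):
Peg 0: [1]
Peg 1: [3]
Peg 2: [5, 4, 2]
Peg 3: []

After move 2 (2->1):
Peg 0: [1]
Peg 1: [3, 2]
Peg 2: [5, 4]
Peg 3: []

After move 3 (1->2):
Peg 0: [1]
Peg 1: [3]
Peg 2: [5, 4, 2]
Peg 3: []

After move 4 (2->1):
Peg 0: [1]
Peg 1: [3, 2]
Peg 2: [5, 4]
Peg 3: []

After move 5 (0->1):
Peg 0: []
Peg 1: [3, 2, 1]
Peg 2: [5, 4]
Peg 3: []

After move 6 (1->2):
Peg 0: []
Peg 1: [3, 2]
Peg 2: [5, 4, 1]
Peg 3: []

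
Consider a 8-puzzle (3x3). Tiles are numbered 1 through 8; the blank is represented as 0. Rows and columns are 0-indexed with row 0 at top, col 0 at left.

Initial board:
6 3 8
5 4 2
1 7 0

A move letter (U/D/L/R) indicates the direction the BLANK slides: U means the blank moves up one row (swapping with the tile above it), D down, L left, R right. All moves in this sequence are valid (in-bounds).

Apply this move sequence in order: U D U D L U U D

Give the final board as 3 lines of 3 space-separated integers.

Answer: 6 3 8
5 0 2
1 4 7

Derivation:
After move 1 (U):
6 3 8
5 4 0
1 7 2

After move 2 (D):
6 3 8
5 4 2
1 7 0

After move 3 (U):
6 3 8
5 4 0
1 7 2

After move 4 (D):
6 3 8
5 4 2
1 7 0

After move 5 (L):
6 3 8
5 4 2
1 0 7

After move 6 (U):
6 3 8
5 0 2
1 4 7

After move 7 (U):
6 0 8
5 3 2
1 4 7

After move 8 (D):
6 3 8
5 0 2
1 4 7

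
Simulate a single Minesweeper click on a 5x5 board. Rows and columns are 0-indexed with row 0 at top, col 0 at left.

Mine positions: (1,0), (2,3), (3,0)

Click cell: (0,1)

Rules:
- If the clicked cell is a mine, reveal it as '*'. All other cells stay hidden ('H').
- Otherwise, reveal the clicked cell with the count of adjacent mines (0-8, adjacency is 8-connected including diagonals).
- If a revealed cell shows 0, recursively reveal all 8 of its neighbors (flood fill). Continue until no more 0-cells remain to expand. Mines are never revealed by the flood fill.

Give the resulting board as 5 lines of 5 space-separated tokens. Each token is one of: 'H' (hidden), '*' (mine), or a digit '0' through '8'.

H 1 H H H
H H H H H
H H H H H
H H H H H
H H H H H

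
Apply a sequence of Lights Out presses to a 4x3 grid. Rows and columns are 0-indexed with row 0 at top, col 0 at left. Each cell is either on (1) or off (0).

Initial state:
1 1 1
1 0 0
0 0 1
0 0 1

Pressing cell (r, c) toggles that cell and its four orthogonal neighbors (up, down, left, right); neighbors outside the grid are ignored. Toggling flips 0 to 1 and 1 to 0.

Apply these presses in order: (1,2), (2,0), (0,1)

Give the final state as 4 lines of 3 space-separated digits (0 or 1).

Answer: 0 0 1
0 0 1
1 1 0
1 0 1

Derivation:
After press 1 at (1,2):
1 1 0
1 1 1
0 0 0
0 0 1

After press 2 at (2,0):
1 1 0
0 1 1
1 1 0
1 0 1

After press 3 at (0,1):
0 0 1
0 0 1
1 1 0
1 0 1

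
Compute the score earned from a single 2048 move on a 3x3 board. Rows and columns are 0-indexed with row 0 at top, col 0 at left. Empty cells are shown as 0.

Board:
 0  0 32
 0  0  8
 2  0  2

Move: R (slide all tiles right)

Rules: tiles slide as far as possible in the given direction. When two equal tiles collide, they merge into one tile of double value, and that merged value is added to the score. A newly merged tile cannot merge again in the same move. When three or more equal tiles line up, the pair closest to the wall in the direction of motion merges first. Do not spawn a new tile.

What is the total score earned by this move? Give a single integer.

Answer: 4

Derivation:
Slide right:
row 0: [0, 0, 32] -> [0, 0, 32]  score +0 (running 0)
row 1: [0, 0, 8] -> [0, 0, 8]  score +0 (running 0)
row 2: [2, 0, 2] -> [0, 0, 4]  score +4 (running 4)
Board after move:
 0  0 32
 0  0  8
 0  0  4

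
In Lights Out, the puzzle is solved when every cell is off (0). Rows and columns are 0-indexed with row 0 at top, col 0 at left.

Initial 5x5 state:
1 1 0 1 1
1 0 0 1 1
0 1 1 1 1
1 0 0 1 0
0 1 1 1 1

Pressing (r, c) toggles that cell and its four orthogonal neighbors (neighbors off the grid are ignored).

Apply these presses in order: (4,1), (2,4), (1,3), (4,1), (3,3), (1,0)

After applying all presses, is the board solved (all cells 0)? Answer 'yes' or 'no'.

Answer: no

Derivation:
After press 1 at (4,1):
1 1 0 1 1
1 0 0 1 1
0 1 1 1 1
1 1 0 1 0
1 0 0 1 1

After press 2 at (2,4):
1 1 0 1 1
1 0 0 1 0
0 1 1 0 0
1 1 0 1 1
1 0 0 1 1

After press 3 at (1,3):
1 1 0 0 1
1 0 1 0 1
0 1 1 1 0
1 1 0 1 1
1 0 0 1 1

After press 4 at (4,1):
1 1 0 0 1
1 0 1 0 1
0 1 1 1 0
1 0 0 1 1
0 1 1 1 1

After press 5 at (3,3):
1 1 0 0 1
1 0 1 0 1
0 1 1 0 0
1 0 1 0 0
0 1 1 0 1

After press 6 at (1,0):
0 1 0 0 1
0 1 1 0 1
1 1 1 0 0
1 0 1 0 0
0 1 1 0 1

Lights still on: 13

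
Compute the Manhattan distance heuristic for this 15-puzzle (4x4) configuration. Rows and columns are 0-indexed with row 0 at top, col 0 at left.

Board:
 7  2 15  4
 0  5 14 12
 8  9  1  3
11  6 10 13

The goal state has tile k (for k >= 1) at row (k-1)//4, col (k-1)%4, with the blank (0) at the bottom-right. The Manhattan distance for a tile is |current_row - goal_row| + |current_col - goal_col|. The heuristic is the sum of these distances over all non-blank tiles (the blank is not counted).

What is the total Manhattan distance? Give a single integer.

Tile 7: (0,0)->(1,2) = 3
Tile 2: (0,1)->(0,1) = 0
Tile 15: (0,2)->(3,2) = 3
Tile 4: (0,3)->(0,3) = 0
Tile 5: (1,1)->(1,0) = 1
Tile 14: (1,2)->(3,1) = 3
Tile 12: (1,3)->(2,3) = 1
Tile 8: (2,0)->(1,3) = 4
Tile 9: (2,1)->(2,0) = 1
Tile 1: (2,2)->(0,0) = 4
Tile 3: (2,3)->(0,2) = 3
Tile 11: (3,0)->(2,2) = 3
Tile 6: (3,1)->(1,1) = 2
Tile 10: (3,2)->(2,1) = 2
Tile 13: (3,3)->(3,0) = 3
Sum: 3 + 0 + 3 + 0 + 1 + 3 + 1 + 4 + 1 + 4 + 3 + 3 + 2 + 2 + 3 = 33

Answer: 33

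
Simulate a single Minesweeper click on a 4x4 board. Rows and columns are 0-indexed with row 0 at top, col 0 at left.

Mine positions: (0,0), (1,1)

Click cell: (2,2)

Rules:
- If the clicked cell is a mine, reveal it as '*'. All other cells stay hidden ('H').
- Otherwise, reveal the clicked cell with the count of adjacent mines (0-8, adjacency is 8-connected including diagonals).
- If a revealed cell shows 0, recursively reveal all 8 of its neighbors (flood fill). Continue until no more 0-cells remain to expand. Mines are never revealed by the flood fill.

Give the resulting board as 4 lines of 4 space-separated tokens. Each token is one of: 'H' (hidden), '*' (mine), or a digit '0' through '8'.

H H H H
H H H H
H H 1 H
H H H H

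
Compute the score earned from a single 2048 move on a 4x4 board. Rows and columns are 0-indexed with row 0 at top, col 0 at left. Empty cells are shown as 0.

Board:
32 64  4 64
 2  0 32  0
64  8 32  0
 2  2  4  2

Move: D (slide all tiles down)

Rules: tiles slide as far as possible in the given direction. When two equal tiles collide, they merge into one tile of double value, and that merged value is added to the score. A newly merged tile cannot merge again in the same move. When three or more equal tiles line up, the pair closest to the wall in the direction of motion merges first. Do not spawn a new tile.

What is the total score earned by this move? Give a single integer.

Slide down:
col 0: [32, 2, 64, 2] -> [32, 2, 64, 2]  score +0 (running 0)
col 1: [64, 0, 8, 2] -> [0, 64, 8, 2]  score +0 (running 0)
col 2: [4, 32, 32, 4] -> [0, 4, 64, 4]  score +64 (running 64)
col 3: [64, 0, 0, 2] -> [0, 0, 64, 2]  score +0 (running 64)
Board after move:
32  0  0  0
 2 64  4  0
64  8 64 64
 2  2  4  2

Answer: 64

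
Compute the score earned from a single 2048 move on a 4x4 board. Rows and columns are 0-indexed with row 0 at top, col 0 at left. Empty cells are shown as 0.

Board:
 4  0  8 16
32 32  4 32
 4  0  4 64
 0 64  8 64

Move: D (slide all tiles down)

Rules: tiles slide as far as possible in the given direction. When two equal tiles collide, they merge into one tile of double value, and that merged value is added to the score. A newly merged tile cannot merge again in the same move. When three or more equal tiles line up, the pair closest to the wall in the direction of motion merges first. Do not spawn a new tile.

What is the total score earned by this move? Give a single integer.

Answer: 136

Derivation:
Slide down:
col 0: [4, 32, 4, 0] -> [0, 4, 32, 4]  score +0 (running 0)
col 1: [0, 32, 0, 64] -> [0, 0, 32, 64]  score +0 (running 0)
col 2: [8, 4, 4, 8] -> [0, 8, 8, 8]  score +8 (running 8)
col 3: [16, 32, 64, 64] -> [0, 16, 32, 128]  score +128 (running 136)
Board after move:
  0   0   0   0
  4   0   8  16
 32  32   8  32
  4  64   8 128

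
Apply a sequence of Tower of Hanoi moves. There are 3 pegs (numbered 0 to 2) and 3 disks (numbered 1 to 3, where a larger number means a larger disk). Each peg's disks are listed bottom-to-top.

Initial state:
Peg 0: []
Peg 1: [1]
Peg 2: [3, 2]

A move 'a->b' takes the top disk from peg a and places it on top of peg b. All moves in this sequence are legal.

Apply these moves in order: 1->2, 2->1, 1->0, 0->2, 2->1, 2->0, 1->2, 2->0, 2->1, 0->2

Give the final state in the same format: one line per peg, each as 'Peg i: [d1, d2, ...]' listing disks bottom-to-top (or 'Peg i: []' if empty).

Answer: Peg 0: [2]
Peg 1: [3]
Peg 2: [1]

Derivation:
After move 1 (1->2):
Peg 0: []
Peg 1: []
Peg 2: [3, 2, 1]

After move 2 (2->1):
Peg 0: []
Peg 1: [1]
Peg 2: [3, 2]

After move 3 (1->0):
Peg 0: [1]
Peg 1: []
Peg 2: [3, 2]

After move 4 (0->2):
Peg 0: []
Peg 1: []
Peg 2: [3, 2, 1]

After move 5 (2->1):
Peg 0: []
Peg 1: [1]
Peg 2: [3, 2]

After move 6 (2->0):
Peg 0: [2]
Peg 1: [1]
Peg 2: [3]

After move 7 (1->2):
Peg 0: [2]
Peg 1: []
Peg 2: [3, 1]

After move 8 (2->0):
Peg 0: [2, 1]
Peg 1: []
Peg 2: [3]

After move 9 (2->1):
Peg 0: [2, 1]
Peg 1: [3]
Peg 2: []

After move 10 (0->2):
Peg 0: [2]
Peg 1: [3]
Peg 2: [1]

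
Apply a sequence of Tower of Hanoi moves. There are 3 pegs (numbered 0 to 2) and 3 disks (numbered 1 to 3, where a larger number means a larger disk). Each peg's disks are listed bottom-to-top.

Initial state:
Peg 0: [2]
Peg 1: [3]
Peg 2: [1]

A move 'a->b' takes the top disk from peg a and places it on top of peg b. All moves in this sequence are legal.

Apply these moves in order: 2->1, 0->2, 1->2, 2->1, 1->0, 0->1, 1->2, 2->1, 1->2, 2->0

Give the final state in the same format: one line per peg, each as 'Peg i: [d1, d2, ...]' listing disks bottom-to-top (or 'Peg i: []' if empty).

Answer: Peg 0: [1]
Peg 1: [3]
Peg 2: [2]

Derivation:
After move 1 (2->1):
Peg 0: [2]
Peg 1: [3, 1]
Peg 2: []

After move 2 (0->2):
Peg 0: []
Peg 1: [3, 1]
Peg 2: [2]

After move 3 (1->2):
Peg 0: []
Peg 1: [3]
Peg 2: [2, 1]

After move 4 (2->1):
Peg 0: []
Peg 1: [3, 1]
Peg 2: [2]

After move 5 (1->0):
Peg 0: [1]
Peg 1: [3]
Peg 2: [2]

After move 6 (0->1):
Peg 0: []
Peg 1: [3, 1]
Peg 2: [2]

After move 7 (1->2):
Peg 0: []
Peg 1: [3]
Peg 2: [2, 1]

After move 8 (2->1):
Peg 0: []
Peg 1: [3, 1]
Peg 2: [2]

After move 9 (1->2):
Peg 0: []
Peg 1: [3]
Peg 2: [2, 1]

After move 10 (2->0):
Peg 0: [1]
Peg 1: [3]
Peg 2: [2]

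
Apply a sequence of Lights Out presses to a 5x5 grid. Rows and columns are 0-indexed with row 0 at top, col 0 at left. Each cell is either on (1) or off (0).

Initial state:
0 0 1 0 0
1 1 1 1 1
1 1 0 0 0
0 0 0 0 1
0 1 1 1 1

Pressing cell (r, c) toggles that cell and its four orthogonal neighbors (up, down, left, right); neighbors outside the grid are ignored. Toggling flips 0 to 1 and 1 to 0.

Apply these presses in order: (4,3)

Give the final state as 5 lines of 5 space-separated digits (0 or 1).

Answer: 0 0 1 0 0
1 1 1 1 1
1 1 0 0 0
0 0 0 1 1
0 1 0 0 0

Derivation:
After press 1 at (4,3):
0 0 1 0 0
1 1 1 1 1
1 1 0 0 0
0 0 0 1 1
0 1 0 0 0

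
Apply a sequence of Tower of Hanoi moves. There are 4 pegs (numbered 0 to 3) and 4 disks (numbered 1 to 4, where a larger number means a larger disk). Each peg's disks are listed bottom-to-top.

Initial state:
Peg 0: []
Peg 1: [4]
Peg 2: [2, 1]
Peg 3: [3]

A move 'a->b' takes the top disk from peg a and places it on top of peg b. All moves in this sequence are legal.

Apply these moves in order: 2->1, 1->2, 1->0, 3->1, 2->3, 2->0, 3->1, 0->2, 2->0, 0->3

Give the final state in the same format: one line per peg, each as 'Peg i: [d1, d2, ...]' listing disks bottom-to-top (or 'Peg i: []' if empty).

Answer: Peg 0: [4]
Peg 1: [3, 1]
Peg 2: []
Peg 3: [2]

Derivation:
After move 1 (2->1):
Peg 0: []
Peg 1: [4, 1]
Peg 2: [2]
Peg 3: [3]

After move 2 (1->2):
Peg 0: []
Peg 1: [4]
Peg 2: [2, 1]
Peg 3: [3]

After move 3 (1->0):
Peg 0: [4]
Peg 1: []
Peg 2: [2, 1]
Peg 3: [3]

After move 4 (3->1):
Peg 0: [4]
Peg 1: [3]
Peg 2: [2, 1]
Peg 3: []

After move 5 (2->3):
Peg 0: [4]
Peg 1: [3]
Peg 2: [2]
Peg 3: [1]

After move 6 (2->0):
Peg 0: [4, 2]
Peg 1: [3]
Peg 2: []
Peg 3: [1]

After move 7 (3->1):
Peg 0: [4, 2]
Peg 1: [3, 1]
Peg 2: []
Peg 3: []

After move 8 (0->2):
Peg 0: [4]
Peg 1: [3, 1]
Peg 2: [2]
Peg 3: []

After move 9 (2->0):
Peg 0: [4, 2]
Peg 1: [3, 1]
Peg 2: []
Peg 3: []

After move 10 (0->3):
Peg 0: [4]
Peg 1: [3, 1]
Peg 2: []
Peg 3: [2]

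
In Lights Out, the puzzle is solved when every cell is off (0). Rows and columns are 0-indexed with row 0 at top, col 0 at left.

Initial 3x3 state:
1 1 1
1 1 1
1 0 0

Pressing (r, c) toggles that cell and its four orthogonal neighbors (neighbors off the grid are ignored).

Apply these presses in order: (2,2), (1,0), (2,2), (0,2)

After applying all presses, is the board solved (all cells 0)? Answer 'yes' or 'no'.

Answer: yes

Derivation:
After press 1 at (2,2):
1 1 1
1 1 0
1 1 1

After press 2 at (1,0):
0 1 1
0 0 0
0 1 1

After press 3 at (2,2):
0 1 1
0 0 1
0 0 0

After press 4 at (0,2):
0 0 0
0 0 0
0 0 0

Lights still on: 0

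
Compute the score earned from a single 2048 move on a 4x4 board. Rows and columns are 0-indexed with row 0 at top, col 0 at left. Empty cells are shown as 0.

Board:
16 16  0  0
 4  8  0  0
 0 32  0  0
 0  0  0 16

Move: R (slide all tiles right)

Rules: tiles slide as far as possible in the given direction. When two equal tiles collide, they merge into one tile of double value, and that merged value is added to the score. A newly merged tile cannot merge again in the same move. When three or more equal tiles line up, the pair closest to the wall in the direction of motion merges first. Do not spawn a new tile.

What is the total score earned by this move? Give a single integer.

Answer: 32

Derivation:
Slide right:
row 0: [16, 16, 0, 0] -> [0, 0, 0, 32]  score +32 (running 32)
row 1: [4, 8, 0, 0] -> [0, 0, 4, 8]  score +0 (running 32)
row 2: [0, 32, 0, 0] -> [0, 0, 0, 32]  score +0 (running 32)
row 3: [0, 0, 0, 16] -> [0, 0, 0, 16]  score +0 (running 32)
Board after move:
 0  0  0 32
 0  0  4  8
 0  0  0 32
 0  0  0 16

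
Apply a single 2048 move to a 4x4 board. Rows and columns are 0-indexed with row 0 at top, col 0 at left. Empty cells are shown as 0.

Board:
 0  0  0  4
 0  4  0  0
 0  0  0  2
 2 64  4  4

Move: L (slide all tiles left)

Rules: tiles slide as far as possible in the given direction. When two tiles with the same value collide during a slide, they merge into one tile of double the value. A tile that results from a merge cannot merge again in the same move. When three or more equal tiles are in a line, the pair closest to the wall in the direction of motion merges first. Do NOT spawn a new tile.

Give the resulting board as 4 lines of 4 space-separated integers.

Answer:  4  0  0  0
 4  0  0  0
 2  0  0  0
 2 64  8  0

Derivation:
Slide left:
row 0: [0, 0, 0, 4] -> [4, 0, 0, 0]
row 1: [0, 4, 0, 0] -> [4, 0, 0, 0]
row 2: [0, 0, 0, 2] -> [2, 0, 0, 0]
row 3: [2, 64, 4, 4] -> [2, 64, 8, 0]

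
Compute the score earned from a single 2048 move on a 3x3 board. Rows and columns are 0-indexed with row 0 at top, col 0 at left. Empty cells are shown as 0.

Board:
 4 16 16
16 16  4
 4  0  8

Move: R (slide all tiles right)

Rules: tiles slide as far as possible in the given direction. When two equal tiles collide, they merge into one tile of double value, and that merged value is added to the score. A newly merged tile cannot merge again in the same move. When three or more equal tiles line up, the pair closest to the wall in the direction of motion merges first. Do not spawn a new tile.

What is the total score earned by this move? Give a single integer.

Slide right:
row 0: [4, 16, 16] -> [0, 4, 32]  score +32 (running 32)
row 1: [16, 16, 4] -> [0, 32, 4]  score +32 (running 64)
row 2: [4, 0, 8] -> [0, 4, 8]  score +0 (running 64)
Board after move:
 0  4 32
 0 32  4
 0  4  8

Answer: 64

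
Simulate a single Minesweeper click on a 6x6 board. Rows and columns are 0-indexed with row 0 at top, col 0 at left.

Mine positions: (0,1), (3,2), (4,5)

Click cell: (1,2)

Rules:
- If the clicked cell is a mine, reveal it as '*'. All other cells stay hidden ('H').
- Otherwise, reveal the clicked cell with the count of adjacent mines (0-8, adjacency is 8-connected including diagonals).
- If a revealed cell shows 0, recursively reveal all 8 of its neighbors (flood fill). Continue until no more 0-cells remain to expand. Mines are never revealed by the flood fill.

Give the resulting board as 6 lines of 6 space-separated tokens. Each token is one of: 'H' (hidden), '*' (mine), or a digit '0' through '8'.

H H H H H H
H H 1 H H H
H H H H H H
H H H H H H
H H H H H H
H H H H H H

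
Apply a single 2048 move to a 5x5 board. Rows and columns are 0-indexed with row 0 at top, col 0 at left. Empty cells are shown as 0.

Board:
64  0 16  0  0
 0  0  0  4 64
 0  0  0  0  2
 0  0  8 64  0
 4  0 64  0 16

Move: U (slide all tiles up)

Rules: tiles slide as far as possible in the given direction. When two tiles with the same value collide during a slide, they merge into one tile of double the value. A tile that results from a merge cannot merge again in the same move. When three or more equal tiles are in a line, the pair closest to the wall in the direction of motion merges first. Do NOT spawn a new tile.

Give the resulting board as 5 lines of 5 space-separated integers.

Slide up:
col 0: [64, 0, 0, 0, 4] -> [64, 4, 0, 0, 0]
col 1: [0, 0, 0, 0, 0] -> [0, 0, 0, 0, 0]
col 2: [16, 0, 0, 8, 64] -> [16, 8, 64, 0, 0]
col 3: [0, 4, 0, 64, 0] -> [4, 64, 0, 0, 0]
col 4: [0, 64, 2, 0, 16] -> [64, 2, 16, 0, 0]

Answer: 64  0 16  4 64
 4  0  8 64  2
 0  0 64  0 16
 0  0  0  0  0
 0  0  0  0  0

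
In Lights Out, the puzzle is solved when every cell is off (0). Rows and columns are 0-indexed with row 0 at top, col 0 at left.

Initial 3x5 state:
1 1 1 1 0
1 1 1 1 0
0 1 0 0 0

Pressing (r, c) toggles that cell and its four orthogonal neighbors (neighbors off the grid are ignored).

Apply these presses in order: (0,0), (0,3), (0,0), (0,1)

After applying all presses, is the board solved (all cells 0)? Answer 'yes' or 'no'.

After press 1 at (0,0):
0 0 1 1 0
0 1 1 1 0
0 1 0 0 0

After press 2 at (0,3):
0 0 0 0 1
0 1 1 0 0
0 1 0 0 0

After press 3 at (0,0):
1 1 0 0 1
1 1 1 0 0
0 1 0 0 0

After press 4 at (0,1):
0 0 1 0 1
1 0 1 0 0
0 1 0 0 0

Lights still on: 5

Answer: no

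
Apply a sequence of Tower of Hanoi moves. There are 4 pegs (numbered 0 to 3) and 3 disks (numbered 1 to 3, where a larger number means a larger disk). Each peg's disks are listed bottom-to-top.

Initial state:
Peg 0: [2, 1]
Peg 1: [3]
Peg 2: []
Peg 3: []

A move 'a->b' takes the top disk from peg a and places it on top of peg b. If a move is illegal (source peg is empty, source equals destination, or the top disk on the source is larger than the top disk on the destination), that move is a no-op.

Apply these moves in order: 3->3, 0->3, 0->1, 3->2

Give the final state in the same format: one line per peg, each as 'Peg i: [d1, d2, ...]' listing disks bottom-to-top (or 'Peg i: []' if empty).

Answer: Peg 0: []
Peg 1: [3, 2]
Peg 2: [1]
Peg 3: []

Derivation:
After move 1 (3->3):
Peg 0: [2, 1]
Peg 1: [3]
Peg 2: []
Peg 3: []

After move 2 (0->3):
Peg 0: [2]
Peg 1: [3]
Peg 2: []
Peg 3: [1]

After move 3 (0->1):
Peg 0: []
Peg 1: [3, 2]
Peg 2: []
Peg 3: [1]

After move 4 (3->2):
Peg 0: []
Peg 1: [3, 2]
Peg 2: [1]
Peg 3: []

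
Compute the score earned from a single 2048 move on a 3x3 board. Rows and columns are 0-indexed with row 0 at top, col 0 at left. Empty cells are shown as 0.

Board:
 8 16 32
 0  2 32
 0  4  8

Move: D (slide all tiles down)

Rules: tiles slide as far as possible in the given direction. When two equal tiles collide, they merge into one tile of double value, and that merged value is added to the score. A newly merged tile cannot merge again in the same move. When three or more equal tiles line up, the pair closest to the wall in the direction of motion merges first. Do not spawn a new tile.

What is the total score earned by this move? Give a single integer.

Answer: 64

Derivation:
Slide down:
col 0: [8, 0, 0] -> [0, 0, 8]  score +0 (running 0)
col 1: [16, 2, 4] -> [16, 2, 4]  score +0 (running 0)
col 2: [32, 32, 8] -> [0, 64, 8]  score +64 (running 64)
Board after move:
 0 16  0
 0  2 64
 8  4  8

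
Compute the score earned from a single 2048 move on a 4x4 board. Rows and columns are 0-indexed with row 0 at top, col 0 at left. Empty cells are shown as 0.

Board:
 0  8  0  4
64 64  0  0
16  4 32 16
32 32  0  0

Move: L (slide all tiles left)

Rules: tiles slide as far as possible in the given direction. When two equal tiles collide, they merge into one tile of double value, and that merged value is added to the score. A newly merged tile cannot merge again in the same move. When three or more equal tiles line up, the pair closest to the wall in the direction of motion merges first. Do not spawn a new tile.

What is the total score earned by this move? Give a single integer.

Slide left:
row 0: [0, 8, 0, 4] -> [8, 4, 0, 0]  score +0 (running 0)
row 1: [64, 64, 0, 0] -> [128, 0, 0, 0]  score +128 (running 128)
row 2: [16, 4, 32, 16] -> [16, 4, 32, 16]  score +0 (running 128)
row 3: [32, 32, 0, 0] -> [64, 0, 0, 0]  score +64 (running 192)
Board after move:
  8   4   0   0
128   0   0   0
 16   4  32  16
 64   0   0   0

Answer: 192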